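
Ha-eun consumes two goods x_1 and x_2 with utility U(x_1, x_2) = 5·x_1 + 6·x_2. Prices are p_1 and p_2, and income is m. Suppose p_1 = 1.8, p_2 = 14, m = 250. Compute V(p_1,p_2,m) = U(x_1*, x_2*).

x_1 gives more utility per dollar, so spend all income on x_1: x_1* = m/p_1, x_2* = 0.
Numerically: x_1* = 138.8889, x_2* = 0.
Utility at the optimum: U(138.8889, 0) = 694.4444.

V = 694.4444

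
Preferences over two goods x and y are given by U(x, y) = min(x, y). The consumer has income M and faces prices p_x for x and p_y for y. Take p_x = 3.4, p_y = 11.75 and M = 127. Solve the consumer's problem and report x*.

Leontief preferences: the optimum is at the kink where x/1 = y/1, i.e. y = x.
Budget: p_x·x + p_y·x = M, so (p_x + p_y)·x = M.
Demand: x*(p_x,p_y,M) = M/(p_x + p_y), y* = M/(p_x + p_y).
Here 3.4 + 11.75 = 15.15, giving x* = 8.3828.

x* = 8.3828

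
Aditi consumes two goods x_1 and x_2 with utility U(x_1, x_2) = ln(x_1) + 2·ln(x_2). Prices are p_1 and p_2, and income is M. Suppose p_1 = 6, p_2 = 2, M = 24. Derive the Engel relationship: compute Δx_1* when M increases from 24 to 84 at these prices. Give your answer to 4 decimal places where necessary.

Δx_1* = 3.3333

MU_x_1/MU_x_2 = (x_2)/(2·x_1); tangency sets this equal to p_1/p_2.
Rearranging, p_2·x_2 = 2·p_1·x_1. Substituting into the budget gives p_1·x_1·(1 + 2) = M.
Demand: x_1*(p_1,p_2,M) = 1/3·M/p_1 and x_2* = 2/3·M/p_2.
At p_1=6, p_2=2, M=24: x_1* = 1/3·24/6 = 1.3333.
At M' = 84: x_1* = 4.6667. Change: 4.6667 − 1.3333 = 3.3333.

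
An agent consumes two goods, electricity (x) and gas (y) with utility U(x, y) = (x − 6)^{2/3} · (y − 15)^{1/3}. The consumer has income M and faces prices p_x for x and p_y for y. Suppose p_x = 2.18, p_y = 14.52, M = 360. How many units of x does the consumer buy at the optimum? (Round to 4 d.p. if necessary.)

Substituting into the budget: x* = 6 + 2/3·(M − 6·p_x − 15·p_y)/p_x, and y* = 15 + 1/3·(…)/p_y.
Discretionary income = 360 − 6·2.18 − 15·14.52 = 129.12; x* = 6 + 2/3·129.12/2.18 = 45.4862.

x* = 45.4862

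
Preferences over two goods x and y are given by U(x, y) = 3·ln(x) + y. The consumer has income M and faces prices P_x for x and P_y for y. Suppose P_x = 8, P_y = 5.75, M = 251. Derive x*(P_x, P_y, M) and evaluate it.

MU_x = 3/x, MU_y = 1. Tangency: 3/x = P_x/P_y.
So x*(P_x,P_y) = 3·P_y/P_x, independent of income; and y* = (M − 3·P_y)/P_y.
At the given prices: x* = 3·5.75/8 = 2.1562.

x* = 2.1562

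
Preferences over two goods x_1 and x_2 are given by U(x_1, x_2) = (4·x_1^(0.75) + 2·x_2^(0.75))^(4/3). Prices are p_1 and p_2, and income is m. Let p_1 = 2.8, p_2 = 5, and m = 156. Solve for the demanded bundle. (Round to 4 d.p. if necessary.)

x_1* = 55.1094, x_2* = 0.3387

From the CES first-order condition, 2·(x_2/x_1)^(0.25) = p_1/p_2.
Solve for the ratio: x_2/x_1 = [(1/2)·p_1/p_2]^(4).
Substitute x_2 = (x_2/x_1)·x_1 into the budget: x_1* = m/(p_1 + p_2·(x_2/x_1)).
Numerically x_2/x_1 = 0.006147, so x_1* = 156/(2.8 + 5·0.006147) = 55.1094 and x_2* = 0.006147·55.1094 = 0.3387.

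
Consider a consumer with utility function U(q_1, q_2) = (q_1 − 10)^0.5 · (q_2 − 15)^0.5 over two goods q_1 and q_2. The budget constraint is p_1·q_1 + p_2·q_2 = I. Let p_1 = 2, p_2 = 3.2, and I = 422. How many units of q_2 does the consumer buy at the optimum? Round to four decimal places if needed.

q_2* = 70.3125

MRS = (q_2−15)/(q_1−10). Tangency with p_1/p_2 gives q_2−15 = (p_1/p_2)·(q_1−10).
After buying the subsistence bundle (10, 15), a share 0.5 of the remaining income goes to q_1: q_1* = 10 + 0.5·(I − 10p_1 − 15p_2)/p_1.
Discretionary income = 422 − 10·2 − 15·3.2 = 354; q_2* = 15 + 0.5·354/3.2 = 70.3125.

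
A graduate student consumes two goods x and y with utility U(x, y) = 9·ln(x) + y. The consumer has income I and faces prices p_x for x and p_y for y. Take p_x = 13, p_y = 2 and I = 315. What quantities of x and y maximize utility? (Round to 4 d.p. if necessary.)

Set MRS = p_x/p_y: (9/x)/1 = p_x/p_y.
So x*(p_x,p_y) = 9·p_y/p_x, independent of income; and y* = (I − 9·p_y)/p_y.
At the given prices: x* = 9·2/13 = 1.3846, and y* = 148.5.

x* = 1.3846, y* = 148.5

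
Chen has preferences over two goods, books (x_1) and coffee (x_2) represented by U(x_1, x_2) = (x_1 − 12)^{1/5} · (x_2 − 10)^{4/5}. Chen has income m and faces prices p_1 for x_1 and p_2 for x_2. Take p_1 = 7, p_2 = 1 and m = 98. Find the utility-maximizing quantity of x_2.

Let x_1' = x_1−12, x_2' = x_2−10. MRS = (1/4)·x_2'/x_1' = p_1/p_2.
After buying the subsistence bundle (12, 10), a share 0.2 of the remaining income goes to x_1: x_1* = 12 + 0.2·(m − 12p_1 − 10p_2)/p_1.
Discretionary income = 98 − 12·7 − 10·1 = 4; x_2* = 10 + 0.8·4/1 = 13.2.

x_2* = 13.2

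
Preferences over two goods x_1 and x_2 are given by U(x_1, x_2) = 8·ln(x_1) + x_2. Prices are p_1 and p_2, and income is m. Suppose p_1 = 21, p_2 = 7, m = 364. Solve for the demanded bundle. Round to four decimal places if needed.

Set MRS = p_1/p_2: (8/x_1)/1 = p_1/p_2.
So x_1*(p_1,p_2) = 8·p_2/p_1, independent of income; and x_2* = (m − 8·p_2)/p_2.
At the given prices: x_1* = 8·7/21 = 2.6667, and x_2* = 44.

x_1* = 2.6667, x_2* = 44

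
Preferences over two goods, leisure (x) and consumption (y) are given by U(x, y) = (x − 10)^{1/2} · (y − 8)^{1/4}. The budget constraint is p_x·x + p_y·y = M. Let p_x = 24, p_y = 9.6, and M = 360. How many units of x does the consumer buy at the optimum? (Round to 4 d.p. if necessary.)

Let x' = x−10, y' = y−8. MRS = 2·y'/x' = p_x/p_y.
After buying the subsistence bundle (10, 8), a share 2/3 of the remaining income goes to x: x* = 10 + 2/3·(M − 10p_x − 8p_y)/p_x.
Discretionary income = 360 − 10·24 − 8·9.6 = 43.2; x* = 10 + 2/3·43.2/24 = 11.2.

x* = 11.2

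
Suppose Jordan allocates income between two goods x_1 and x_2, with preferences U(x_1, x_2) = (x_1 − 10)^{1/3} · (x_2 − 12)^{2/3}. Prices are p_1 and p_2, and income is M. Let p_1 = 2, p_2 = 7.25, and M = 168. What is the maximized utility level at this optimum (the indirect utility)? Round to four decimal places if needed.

Let x_1' = x_1−10, x_2' = x_2−12. MRS = (1/2)·x_2'/x_1' = p_1/p_2.
After buying the subsistence bundle (10, 12), a share 1/3 of the remaining income goes to x_1: x_1* = 10 + 1/3·(M − 10p_1 − 12p_2)/p_1.
Discretionary income = 168 − 10·2 − 12·7.25 = 61; x_1* = 10 + 1/3·61/2 = 20.1667; x_2* = 12 + 2/3·61/7.25 = 17.6092.
Utility at the optimum: U(20.1667, 17.6092) = 6.839.

V = 6.839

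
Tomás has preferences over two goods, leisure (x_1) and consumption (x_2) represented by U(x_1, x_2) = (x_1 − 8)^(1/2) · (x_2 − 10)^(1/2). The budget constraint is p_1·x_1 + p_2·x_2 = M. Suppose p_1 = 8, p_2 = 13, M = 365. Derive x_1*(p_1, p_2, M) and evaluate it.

x_1* = 18.6875

Let x_1' = x_1−8, x_2' = x_2−10. MRS = x_2'/x_1' = p_1/p_2.
After buying the subsistence bundle (8, 10), a share 0.5 of the remaining income goes to x_1: x_1* = 8 + 0.5·(M − 8p_1 − 10p_2)/p_1.
Discretionary income = 365 − 8·8 − 10·13 = 171; x_1* = 8 + 0.5·171/8 = 18.6875.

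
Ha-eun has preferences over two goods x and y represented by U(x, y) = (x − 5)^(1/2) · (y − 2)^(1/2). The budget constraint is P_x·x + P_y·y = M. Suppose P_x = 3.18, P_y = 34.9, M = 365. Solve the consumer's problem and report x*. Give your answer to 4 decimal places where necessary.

Let x' = x−5, y' = y−2. MRS = y'/x' = P_x/P_y.
After buying the subsistence bundle (5, 2), a share 0.5 of the remaining income goes to x: x* = 5 + 0.5·(M − 5P_x − 2P_y)/P_x.
Discretionary income = 365 − 5·3.18 − 2·34.9 = 279.3; x* = 5 + 0.5·279.3/3.18 = 48.9151.

x* = 48.9151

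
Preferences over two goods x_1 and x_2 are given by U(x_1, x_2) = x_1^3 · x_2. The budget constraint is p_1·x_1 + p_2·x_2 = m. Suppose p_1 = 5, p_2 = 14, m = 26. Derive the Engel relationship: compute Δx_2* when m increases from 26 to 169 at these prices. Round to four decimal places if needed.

Δx_2* = 2.5536

MU_x_1/MU_x_2 = (3·x_2)/(x_1); tangency sets this equal to p_1/p_2.
So 3·p_2·x_2 = p_1·x_1; combined with the budget, a share 0.75 of income goes to x_1.
Demand: x_1*(p_1,p_2,m) = 0.75·m/p_1 and x_2* = 0.25·m/p_2.
At p_1=5, p_2=14, m=26: x_2* = 0.25·26/14 = 0.4643.
At m' = 169: x_2* = 3.0179. Change: 3.0179 − 0.4643 = 2.5536.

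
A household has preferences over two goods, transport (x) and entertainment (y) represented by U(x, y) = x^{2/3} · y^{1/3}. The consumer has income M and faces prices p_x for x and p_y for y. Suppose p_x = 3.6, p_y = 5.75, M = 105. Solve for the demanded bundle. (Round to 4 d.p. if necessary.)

At p_x=3.6, p_y=5.75, M=105: x* = 2/3·105/3.6 = 19.4444, y* = 6.087.

x* = 19.4444, y* = 6.087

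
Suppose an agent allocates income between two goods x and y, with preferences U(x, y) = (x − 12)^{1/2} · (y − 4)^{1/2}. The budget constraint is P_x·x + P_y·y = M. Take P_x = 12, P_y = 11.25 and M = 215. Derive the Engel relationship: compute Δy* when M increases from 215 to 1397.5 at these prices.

Δy* = 52.5556

Substituting into the budget: x* = 12 + 0.5·(M − 12·P_x − 4·P_y)/P_x, and y* = 4 + 0.5·(…)/P_y.
Discretionary income = 215 − 12·12 − 4·11.25 = 26; y* = 4 + 0.5·26/11.25 = 5.1556.
At M' = 1397.5: y* = 57.7111. Change: 57.7111 − 5.1556 = 52.5556.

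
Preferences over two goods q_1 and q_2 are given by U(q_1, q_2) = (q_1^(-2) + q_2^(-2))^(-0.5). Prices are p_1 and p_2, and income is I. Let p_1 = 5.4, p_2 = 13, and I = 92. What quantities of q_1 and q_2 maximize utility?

q_1* = 6.0928, q_2* = 4.5461

MRS = MU_q_1/MU_q_2 = (q_2/q_1)^(3). Set equal to p_1/p_2.
Solve for the ratio: q_2/q_1 = [p_1/p_2]^(1/3).
With the ratio pinned down, the budget gives q_1* = I/(p_1 + p_2·(q_2/q_1)) and q_2* = (q_2/q_1)·q_1*.
Numerically q_2/q_1 = 0.746134, so q_1* = 92/(5.4 + 13·0.746134) = 6.0928 and q_2* = 0.746134·6.0928 = 4.5461.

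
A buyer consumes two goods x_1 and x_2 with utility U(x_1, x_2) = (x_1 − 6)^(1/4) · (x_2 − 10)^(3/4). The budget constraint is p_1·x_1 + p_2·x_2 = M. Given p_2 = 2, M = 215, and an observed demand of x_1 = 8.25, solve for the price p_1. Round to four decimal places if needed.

This is Cobb-Douglas in (x_1−6, x_2−10): tangency gives 0.25·p_2·(x_2−10) = 0.75·p_1·(x_1−6).
After buying the subsistence bundle (6, 10), a share 0.25 of the remaining income goes to x_1: x_1* = 6 + 0.25·(M − 6p_1 − 10p_2)/p_1.
Set x_1* = 8.25 in the demand function and solve for p_1: p_1 = 13.

p_1 = 13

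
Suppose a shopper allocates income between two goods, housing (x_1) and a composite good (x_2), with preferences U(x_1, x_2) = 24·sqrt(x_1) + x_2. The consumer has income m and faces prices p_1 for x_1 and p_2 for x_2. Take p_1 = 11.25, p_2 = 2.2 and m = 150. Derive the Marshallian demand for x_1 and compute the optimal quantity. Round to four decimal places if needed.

MU_x_1 = 12/√x_1, MU_x_2 = 1. Tangency: 12/√x_1 = p_1/p_2.
Thus x_1* = (12·p_2/p_1)² — independent of m — with the rest of income spent on x_2.
Plugging in: x_1* = (12·2.2/11.25)² = 5.5068.

x_1* = 5.5068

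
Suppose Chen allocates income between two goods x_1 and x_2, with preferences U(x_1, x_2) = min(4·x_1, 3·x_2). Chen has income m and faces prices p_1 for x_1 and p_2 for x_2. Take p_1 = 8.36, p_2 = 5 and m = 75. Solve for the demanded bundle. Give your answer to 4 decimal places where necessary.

x_1* = 4.9911, x_2* = 6.6548

With perfect complements, no substitution: consume in ratio x_1:x_2 = 3:4.
Budget: p_1·x_1 + p_2·(4/3)·x_1 = m, so (3·p_1 + 4·p_2)·x_1 = 3·m.
Demand: x_1*(p_1,p_2,m) = 3·m/(3·p_1 + 4·p_2), x_2* = 4·m/(3·p_1 + 4·p_2).
Here 3·8.36 + 4·5 = 45.08, giving x_1* = 4.9911 and x_2* = 6.6548.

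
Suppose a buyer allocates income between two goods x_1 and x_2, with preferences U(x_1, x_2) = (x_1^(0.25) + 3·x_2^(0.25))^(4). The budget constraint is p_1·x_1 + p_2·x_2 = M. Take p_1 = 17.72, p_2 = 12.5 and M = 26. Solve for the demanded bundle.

x_1* = 0.2504, x_2* = 1.7251

From the CES first-order condition, (1/3)·(x_2/x_1)^(0.75) = p_1/p_2.
Hence x_2/x_1 = (3·p_1/p_2)^(1/(0.75)), i.e. raised to the 4/3 power.
Substitute x_2 = (x_2/x_1)·x_1 into the budget: x_1* = M/(p_1 + p_2·(x_2/x_1)).
Numerically x_2/x_1 = 6.890223, so x_1* = 26/(17.72 + 12.5·6.890223) = 0.2504 and x_2* = 6.890223·0.2504 = 1.7251.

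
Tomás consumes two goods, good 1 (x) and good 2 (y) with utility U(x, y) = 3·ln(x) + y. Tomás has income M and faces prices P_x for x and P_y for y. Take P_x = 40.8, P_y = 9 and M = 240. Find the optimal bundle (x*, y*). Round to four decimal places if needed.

Set MRS = P_x/P_y: (3/x)/1 = P_x/P_y.
So x*(P_x,P_y) = 3·P_y/P_x, independent of income; and y* = (M − 3·P_y)/P_y.
At the given prices: x* = 3·9/40.8 = 0.6618, and y* = 23.6667.

x* = 0.6618, y* = 23.6667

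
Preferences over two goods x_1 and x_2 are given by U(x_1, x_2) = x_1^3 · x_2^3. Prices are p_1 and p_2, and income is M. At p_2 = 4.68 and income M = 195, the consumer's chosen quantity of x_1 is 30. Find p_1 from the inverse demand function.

The MRS is x_2/x_1. Set MRS = p_1/p_2.
So 3·p_2·x_2 = 3·p_1·x_1; combined with the budget, a share 0.5 of income goes to x_1.
Demand: x_1*(p_1,p_2,M) = 0.5·M/p_1 and x_2* = 0.5·M/p_2.
Set x_1* = 30 in the demand function and solve for p_1: p_1 = 3.25.

p_1 = 3.25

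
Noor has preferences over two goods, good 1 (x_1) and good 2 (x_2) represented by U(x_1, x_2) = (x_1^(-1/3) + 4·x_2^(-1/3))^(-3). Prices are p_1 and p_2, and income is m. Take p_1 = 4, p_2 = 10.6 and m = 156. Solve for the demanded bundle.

MU_x_1 ∝ x_1^(-4/3), MU_x_2 ∝ 4·x_2^(-4/3), so MRS = (1/4)·(x_2/x_1)^(4/3) = p_1/p_2.
Hence x_2/x_1 = (4·p_1/p_2)^(1/(4/3)), i.e. raised to the 0.75 power.
Substitute x_2 = (x_2/x_1)·x_1 into the budget: x_1* = m/(p_1 + p_2·(x_2/x_1)).
Numerically x_2/x_1 = 1.361791, so x_1* = 156/(4 + 10.6·1.361791) = 8.4622 and x_2* = 1.361791·8.4622 = 11.5237.

x_1* = 8.4622, x_2* = 11.5237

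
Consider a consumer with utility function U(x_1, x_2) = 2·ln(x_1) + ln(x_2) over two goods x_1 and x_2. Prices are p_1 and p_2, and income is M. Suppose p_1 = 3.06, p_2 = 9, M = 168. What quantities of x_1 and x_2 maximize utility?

Demand: x_1*(p_1,p_2,M) = 2/3·M/p_1 and x_2* = 1/3·M/p_2.
At p_1=3.06, p_2=9, M=168: x_1* = 2/3·168/3.06 = 36.6013, x_2* = 6.2222.

x_1* = 36.6013, x_2* = 6.2222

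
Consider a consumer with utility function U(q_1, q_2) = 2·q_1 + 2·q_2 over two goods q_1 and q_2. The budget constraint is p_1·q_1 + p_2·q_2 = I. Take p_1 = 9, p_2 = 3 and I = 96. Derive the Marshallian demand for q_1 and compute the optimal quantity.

Numerically: q_1* = 0, q_2* = 32.

q_1* = 0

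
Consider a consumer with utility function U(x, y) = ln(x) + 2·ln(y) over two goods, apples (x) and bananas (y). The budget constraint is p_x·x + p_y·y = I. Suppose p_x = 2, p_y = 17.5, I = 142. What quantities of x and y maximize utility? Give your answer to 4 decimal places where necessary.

x* = 23.6667, y* = 5.4095

MU_x/MU_y = (y)/(2·x); tangency sets this equal to p_x/p_y.
Rearranging, p_y·y = 2·p_x·x. Substituting into the budget gives p_x·x·(1 + 2) = I.
Demand: x*(p_x,p_y,I) = 1/3·I/p_x and y* = 2/3·I/p_y.
At p_x=2, p_y=17.5, I=142: x* = 1/3·142/2 = 23.6667, y* = 5.4095.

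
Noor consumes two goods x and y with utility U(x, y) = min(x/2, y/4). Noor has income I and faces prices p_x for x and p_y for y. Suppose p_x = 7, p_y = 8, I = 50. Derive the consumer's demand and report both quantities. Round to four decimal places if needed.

Leontief preferences: the optimum is at the kink where x/2 = y/4, i.e. y = 2·x.
Budget: p_x·x + p_y·2·x = I, so (2·p_x + 4·p_y)·x = 2·I.
Demand: x*(p_x,p_y,I) = 2·I/(2·p_x + 4·p_y), y* = 4·I/(2·p_x + 4·p_y).
Here 2·7 + 4·8 = 46, giving x* = 2.1739 and y* = 4.3478.

x* = 2.1739, y* = 4.3478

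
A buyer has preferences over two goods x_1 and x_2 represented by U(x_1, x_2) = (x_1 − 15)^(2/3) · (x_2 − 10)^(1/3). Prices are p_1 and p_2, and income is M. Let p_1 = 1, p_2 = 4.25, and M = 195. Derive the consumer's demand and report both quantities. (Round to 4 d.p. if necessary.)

x_1* = 106.6667, x_2* = 20.7843

Substituting into the budget: x_1* = 15 + 2/3·(M − 15·p_1 − 10·p_2)/p_1, and x_2* = 10 + 1/3·(…)/p_2.
Discretionary income = 195 − 15·1 − 10·4.25 = 137.5; x_1* = 15 + 2/3·137.5/1 = 106.6667; x_2* = 10 + 1/3·137.5/4.25 = 20.7843.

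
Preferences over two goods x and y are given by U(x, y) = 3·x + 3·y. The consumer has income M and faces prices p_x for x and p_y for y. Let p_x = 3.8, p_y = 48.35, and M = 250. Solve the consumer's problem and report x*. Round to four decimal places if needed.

x* = 65.7895

Perfect substitutes: compare marginal utility per dollar. 3/p_x vs 3/p_y → 0.7895 vs 0.062.
x gives more utility per dollar, so spend all income on x: x* = M/p_x, y* = 0.
Numerically: x* = 65.7895, y* = 0.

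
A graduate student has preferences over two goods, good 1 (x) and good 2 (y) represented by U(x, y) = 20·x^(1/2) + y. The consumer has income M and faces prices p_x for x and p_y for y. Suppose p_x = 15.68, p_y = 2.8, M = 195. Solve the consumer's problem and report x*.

Solve: √x = 10·p_y/p_x, so x*(p_x,p_y) = (10·p_y/p_x)², and y* = (M − p_x·x*)/p_y.
Plugging in: x* = (10·2.8/15.68)² = 3.1888.

x* = 3.1888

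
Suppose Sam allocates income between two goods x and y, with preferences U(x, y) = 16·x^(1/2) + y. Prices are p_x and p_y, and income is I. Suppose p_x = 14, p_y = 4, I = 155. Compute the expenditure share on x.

share on x = 0.4719

Utility is quasi-linear in y; the FOC for x is 8/√x = p_x/p_y.
Thus x* = (8·p_y/p_x)² — independent of I — with the rest of income spent on y.
Plugging in: x* = (8·4/14)² = 5.2245, y* = 20.4643.
Expenditure on x: 14·5.2245 = 73.1429; share = 0.4719.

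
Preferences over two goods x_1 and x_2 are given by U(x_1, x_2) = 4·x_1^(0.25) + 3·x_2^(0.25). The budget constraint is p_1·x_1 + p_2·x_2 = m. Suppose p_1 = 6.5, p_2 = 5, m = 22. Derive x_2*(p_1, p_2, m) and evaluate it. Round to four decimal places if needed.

MU_x_1 ∝ 4·x_1^(-0.75), MU_x_2 ∝ 3·x_2^(-0.75), so MRS = (4/3)·(x_2/x_1)^(0.75) = p_1/p_2.
Hence x_2/x_1 = ((3/4)·p_1/p_2)^(1/(0.75)), i.e. raised to the 4/3 power.
Substitute x_2 = (x_2/x_1)·x_1 into the budget: x_1* = m/(p_1 + p_2·(x_2/x_1)).
Numerically x_2/x_1 = 0.966806, so x_1* = 22/(6.5 + 5·0.966806) = 1.9411 and x_2* = 0.966806·1.9411 = 1.8766.

x_2* = 1.8766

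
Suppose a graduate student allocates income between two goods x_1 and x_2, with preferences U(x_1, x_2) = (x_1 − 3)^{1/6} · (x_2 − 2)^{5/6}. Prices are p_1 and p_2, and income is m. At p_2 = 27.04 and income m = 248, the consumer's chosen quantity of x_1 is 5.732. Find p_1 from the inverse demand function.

MRS = (1/5)·(x_2−2)/(x_1−3). Tangency with p_1/p_2 gives x_2−2 = 5·(p_1/p_2)·(x_1−3).
Substituting into the budget: x_1* = 3 + 1/6·(m − 3·p_1 − 2·p_2)/p_1, and x_2* = 2 + 5/6·(…)/p_2.
Set x_1* = 5.732 in the demand function and solve for p_1: p_1 = 10.

p_1 = 10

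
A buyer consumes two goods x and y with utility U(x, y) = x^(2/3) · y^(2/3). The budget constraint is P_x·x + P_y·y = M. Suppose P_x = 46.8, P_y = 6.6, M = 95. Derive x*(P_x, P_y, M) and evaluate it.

The MRS is y/x. Set MRS = P_x/P_y.
Rearranging, P_y·y = P_x·x. Substituting into the budget gives P_x·x·(1 + 1) = M.
Demand: x*(P_x,P_y,M) = 0.5·M/P_x and y* = 0.5·M/P_y.
At P_x=46.8, P_y=6.6, M=95: x* = 0.5·95/46.8 = 1.015.

x* = 1.015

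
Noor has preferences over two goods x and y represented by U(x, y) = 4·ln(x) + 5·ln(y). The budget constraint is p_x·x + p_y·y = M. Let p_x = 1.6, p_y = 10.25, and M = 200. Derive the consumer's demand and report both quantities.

x* = 55.5556, y* = 10.8401

At p_x=1.6, p_y=10.25, M=200: x* = 4/9·200/1.6 = 55.5556, y* = 10.8401.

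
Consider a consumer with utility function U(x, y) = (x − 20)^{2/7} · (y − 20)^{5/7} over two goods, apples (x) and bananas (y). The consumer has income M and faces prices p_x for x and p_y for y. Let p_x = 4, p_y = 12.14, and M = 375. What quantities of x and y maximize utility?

x* = 23.7286, y* = 23.0713

Let x' = x−20, y' = y−20. MRS = (2/5)·y'/x' = p_x/p_y.
Substituting into the budget: x* = 20 + 2/7·(M − 20·p_x − 20·p_y)/p_x, and y* = 20 + 5/7·(…)/p_y.
Discretionary income = 375 − 20·4 − 20·12.14 = 52.2; x* = 20 + 2/7·52.2/4 = 23.7286; y* = 20 + 5/7·52.2/12.14 = 23.0713.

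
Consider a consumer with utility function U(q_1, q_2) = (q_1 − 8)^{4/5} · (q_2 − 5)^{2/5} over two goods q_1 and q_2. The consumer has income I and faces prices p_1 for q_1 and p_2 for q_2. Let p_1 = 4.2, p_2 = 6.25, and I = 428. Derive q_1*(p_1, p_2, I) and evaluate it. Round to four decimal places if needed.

q_1* = 65.6429

MRS = 2·(q_2−5)/(q_1−8). Tangency with p_1/p_2 gives q_2−5 = (1/2)·(p_1/p_2)·(q_1−8).
Substituting into the budget: q_1* = 8 + 2/3·(I − 8·p_1 − 5·p_2)/p_1, and q_2* = 5 + 1/3·(…)/p_2.
Discretionary income = 428 − 8·4.2 − 5·6.25 = 363.15; q_1* = 8 + 2/3·363.15/4.2 = 65.6429.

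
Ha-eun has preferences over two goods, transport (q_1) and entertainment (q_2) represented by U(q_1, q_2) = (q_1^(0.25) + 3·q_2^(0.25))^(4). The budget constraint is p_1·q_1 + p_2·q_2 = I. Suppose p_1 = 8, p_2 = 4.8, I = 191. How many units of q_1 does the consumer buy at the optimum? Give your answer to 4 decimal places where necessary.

q_1* = 3.8948

MU_q_1 ∝ q_1^(-0.75), MU_q_2 ∝ 3·q_2^(-0.75), so MRS = (1/3)·(q_2/q_1)^(0.75) = p_1/p_2.
Solve for the ratio: q_2/q_1 = [3·p_1/p_2]^(4/3).
Substitute q_2 = (q_2/q_1)·q_1 into the budget: q_1* = I/(p_1 + p_2·(q_2/q_1)).
Numerically q_2/q_1 = 8.54988, so q_1* = 191/(8 + 4.8·8.54988) = 3.8948.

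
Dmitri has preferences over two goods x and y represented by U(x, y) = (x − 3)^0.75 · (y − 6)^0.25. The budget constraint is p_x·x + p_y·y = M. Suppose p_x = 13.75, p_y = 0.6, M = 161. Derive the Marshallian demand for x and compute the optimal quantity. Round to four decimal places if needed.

x* = 9.3355

MRS = 3·(y−6)/(x−3). Tangency with p_x/p_y gives y−6 = (1/3)·(p_x/p_y)·(x−3).
After buying the subsistence bundle (3, 6), a share 0.75 of the remaining income goes to x: x* = 3 + 0.75·(M − 3p_x − 6p_y)/p_x.
Discretionary income = 161 − 3·13.75 − 6·0.6 = 116.15; x* = 3 + 0.75·116.15/13.75 = 9.3355.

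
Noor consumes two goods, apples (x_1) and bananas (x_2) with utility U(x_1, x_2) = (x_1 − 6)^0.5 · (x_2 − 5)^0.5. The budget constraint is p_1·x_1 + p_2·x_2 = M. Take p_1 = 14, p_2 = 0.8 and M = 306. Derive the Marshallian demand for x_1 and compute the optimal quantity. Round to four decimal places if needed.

MRS = (x_2−5)/(x_1−6). Tangency with p_1/p_2 gives x_2−5 = (p_1/p_2)·(x_1−6).
Substituting into the budget: x_1* = 6 + 0.5·(M − 6·p_1 − 5·p_2)/p_1, and x_2* = 5 + 0.5·(…)/p_2.
Discretionary income = 306 − 6·14 − 5·0.8 = 218; x_1* = 6 + 0.5·218/14 = 13.7857.

x_1* = 13.7857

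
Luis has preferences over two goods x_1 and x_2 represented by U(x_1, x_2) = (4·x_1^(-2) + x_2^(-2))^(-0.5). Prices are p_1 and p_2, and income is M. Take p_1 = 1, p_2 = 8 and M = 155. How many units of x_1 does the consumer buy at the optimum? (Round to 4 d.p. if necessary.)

From the CES first-order condition, 4·(x_2/x_1)^(3) = p_1/p_2.
Solve for the ratio: x_2/x_1 = [(1/4)·p_1/p_2]^(1/3).
With the ratio pinned down, the budget gives x_1* = M/(p_1 + p_2·(x_2/x_1)) and x_2* = (x_2/x_1)·x_1*.
Numerically x_2/x_1 = 0.31498, so x_1* = 155/(1 + 8·0.31498) = 44.0361.

x_1* = 44.0361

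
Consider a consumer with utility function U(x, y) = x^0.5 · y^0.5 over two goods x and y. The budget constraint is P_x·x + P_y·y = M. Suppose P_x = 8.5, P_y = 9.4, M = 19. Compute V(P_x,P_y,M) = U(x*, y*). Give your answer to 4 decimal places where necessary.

V = 1.0628

Demand: x*(P_x,P_y,M) = 0.5·M/P_x and y* = 0.5·M/P_y.
At P_x=8.5, P_y=9.4, M=19: x* = 0.5·19/8.5 = 1.1176, y* = 1.0106.
Utility at the optimum: U(1.1176, 1.0106) = 1.0628.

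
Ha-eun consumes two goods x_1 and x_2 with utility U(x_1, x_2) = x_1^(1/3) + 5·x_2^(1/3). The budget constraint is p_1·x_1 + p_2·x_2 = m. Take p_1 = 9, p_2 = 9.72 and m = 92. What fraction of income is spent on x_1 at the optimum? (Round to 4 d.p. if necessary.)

share on x_1 = 0.085

With the ratio pinned down, the budget gives x_1* = m/(p_1 + p_2·(x_2/x_1)) and x_2* = (x_2/x_1)·x_1*.
Numerically x_2/x_1 = 9.961377, so x_1* = 92/(9 + 9.72·9.961377) = 0.8694 and x_2* = 9.961377·0.8694 = 8.6601.
Expenditure on x_1: 9·0.8694 = 7.8243; share = 0.085.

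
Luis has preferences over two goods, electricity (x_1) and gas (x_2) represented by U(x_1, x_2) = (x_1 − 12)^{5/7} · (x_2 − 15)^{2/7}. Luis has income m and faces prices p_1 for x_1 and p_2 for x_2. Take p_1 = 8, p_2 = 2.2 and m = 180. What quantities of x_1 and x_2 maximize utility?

After buying the subsistence bundle (12, 15), a share 5/7 of the remaining income goes to x_1: x_1* = 12 + 5/7·(m − 12p_1 − 15p_2)/p_1.
Discretionary income = 180 − 12·8 − 15·2.2 = 51; x_1* = 12 + 5/7·51/8 = 16.5536; x_2* = 15 + 2/7·51/2.2 = 21.6234.

x_1* = 16.5536, x_2* = 21.6234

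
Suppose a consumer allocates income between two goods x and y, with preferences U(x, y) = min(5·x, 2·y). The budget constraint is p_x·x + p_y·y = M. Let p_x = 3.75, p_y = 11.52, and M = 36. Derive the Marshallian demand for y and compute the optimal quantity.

Here 2·3.75 + 5·11.52 = 65.1, giving y* = 2.765.

y* = 2.765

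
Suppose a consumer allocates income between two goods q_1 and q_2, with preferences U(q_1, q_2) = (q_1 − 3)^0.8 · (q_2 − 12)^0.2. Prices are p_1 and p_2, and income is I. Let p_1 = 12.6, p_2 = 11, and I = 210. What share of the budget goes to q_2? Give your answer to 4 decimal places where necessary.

share on q_2 = 0.6669

This is Cobb-Douglas in (q_1−3, q_2−12): tangency gives 0.8·p_2·(q_2−12) = 0.2·p_1·(q_1−3).
Substituting into the budget: q_1* = 3 + 0.8·(I − 3·p_1 − 12·p_2)/p_1, and q_2* = 12 + 0.2·(…)/p_2.
Discretionary income = 210 − 3·12.6 − 12·11 = 40.2; q_1* = 3 + 0.8·40.2/12.6 = 5.5524; q_2* = 12 + 0.2·40.2/11 = 12.7309.
Expenditure on q_2: 11·12.7309 = 140.04; share = 0.6669.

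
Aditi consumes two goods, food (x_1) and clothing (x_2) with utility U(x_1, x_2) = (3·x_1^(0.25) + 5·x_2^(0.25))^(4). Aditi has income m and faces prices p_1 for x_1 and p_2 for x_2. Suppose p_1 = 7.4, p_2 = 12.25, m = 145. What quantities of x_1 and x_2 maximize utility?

x_1* = 7.3376, x_2* = 7.4042

MRS = MU_x_1/MU_x_2 = (3/5)·(x_2/x_1)^(0.75). Set equal to p_1/p_2.
Hence x_2/x_1 = ((5/3)·p_1/p_2)^(1/(0.75)), i.e. raised to the 4/3 power.
Substitute x_2 = (x_2/x_1)·x_1 into the budget: x_1* = m/(p_1 + p_2·(x_2/x_1)).
Numerically x_2/x_1 = 1.009081, so x_1* = 145/(7.4 + 12.25·1.009081) = 7.3376 and x_2* = 1.009081·7.3376 = 7.4042.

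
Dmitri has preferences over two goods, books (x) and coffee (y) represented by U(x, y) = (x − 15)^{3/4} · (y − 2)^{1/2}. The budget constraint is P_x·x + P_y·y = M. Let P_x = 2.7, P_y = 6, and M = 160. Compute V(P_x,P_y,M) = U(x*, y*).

V = 28.9271

This is Cobb-Douglas in (x−15, y−2): tangency gives 0.75·P_y·(y−2) = 0.5·P_x·(x−15).
After buying the subsistence bundle (15, 2), a share 0.6 of the remaining income goes to x: x* = 15 + 0.6·(M − 15P_x − 2P_y)/P_x.
Discretionary income = 160 − 15·2.7 − 2·6 = 107.5; x* = 15 + 0.6·107.5/2.7 = 38.8889; y* = 2 + 0.4·107.5/6 = 9.1667.
Utility at the optimum: U(38.8889, 9.1667) = 28.9271.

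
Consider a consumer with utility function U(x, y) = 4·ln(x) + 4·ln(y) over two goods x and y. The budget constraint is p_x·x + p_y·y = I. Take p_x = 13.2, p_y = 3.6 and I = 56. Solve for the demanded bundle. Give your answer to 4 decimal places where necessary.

Tangency: MRS = y/x = p_x/p_y.
So 4·p_y·y = 4·p_x·x; combined with the budget, a share 0.5 of income goes to x.
Demand: x*(p_x,p_y,I) = 0.5·I/p_x and y* = 0.5·I/p_y.
At p_x=13.2, p_y=3.6, I=56: x* = 0.5·56/13.2 = 2.1212, y* = 7.7778.

x* = 2.1212, y* = 7.7778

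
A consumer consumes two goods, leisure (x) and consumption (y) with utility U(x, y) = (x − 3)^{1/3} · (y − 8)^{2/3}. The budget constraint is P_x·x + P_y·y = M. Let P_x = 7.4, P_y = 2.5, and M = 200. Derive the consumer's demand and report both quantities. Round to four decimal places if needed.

MRS = (1/2)·(y−8)/(x−3). Tangency with P_x/P_y gives y−8 = 2·(P_x/P_y)·(x−3).
After buying the subsistence bundle (3, 8), a share 1/3 of the remaining income goes to x: x* = 3 + 1/3·(M − 3P_x − 8P_y)/P_x.
Discretionary income = 200 − 3·7.4 − 8·2.5 = 157.8; x* = 3 + 1/3·157.8/7.4 = 10.1081; y* = 8 + 2/3·157.8/2.5 = 50.08.

x* = 10.1081, y* = 50.08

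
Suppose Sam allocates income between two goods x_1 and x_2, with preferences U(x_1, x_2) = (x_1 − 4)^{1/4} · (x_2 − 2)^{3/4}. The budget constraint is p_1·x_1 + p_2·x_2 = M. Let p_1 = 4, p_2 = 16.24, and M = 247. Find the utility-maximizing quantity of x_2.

x_2* = 11.1681

This is Cobb-Douglas in (x_1−4, x_2−2): tangency gives 0.25·p_2·(x_2−2) = 0.75·p_1·(x_1−4).
Substituting into the budget: x_1* = 4 + 0.25·(M − 4·p_1 − 2·p_2)/p_1, and x_2* = 2 + 0.75·(…)/p_2.
Discretionary income = 247 − 4·4 − 2·16.24 = 198.52; x_2* = 2 + 0.75·198.52/16.24 = 11.1681.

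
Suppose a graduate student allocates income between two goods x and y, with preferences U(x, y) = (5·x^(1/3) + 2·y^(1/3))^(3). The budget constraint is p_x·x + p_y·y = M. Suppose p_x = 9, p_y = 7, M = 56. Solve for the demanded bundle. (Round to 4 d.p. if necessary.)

x* = 4.8352, y* = 1.7833

MRS = MU_x/MU_y = (5/2)·(y/x)^(2/3). Set equal to p_x/p_y.
Hence y/x = ((2/5)·p_x/p_y)^(1/(2/3)), i.e. raised to the 1.5 power.
Substitute y = (y/x)·x into the budget: x* = M/(p_x + p_y·(y/x)).
Numerically y/x = 0.368813, so x* = 56/(9 + 7·0.368813) = 4.8352 and y* = 0.368813·4.8352 = 1.7833.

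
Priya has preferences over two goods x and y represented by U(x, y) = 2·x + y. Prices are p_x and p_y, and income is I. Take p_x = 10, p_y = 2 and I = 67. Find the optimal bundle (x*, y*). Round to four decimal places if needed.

x* = 0, y* = 33.5

Perfect substitutes: compare marginal utility per dollar. 2/p_x vs 1/p_y → 0.2 vs 0.5.
y gives more utility per dollar, so spend all income on y: y* = I/p_y, x* = 0.
Numerically: x* = 0, y* = 33.5.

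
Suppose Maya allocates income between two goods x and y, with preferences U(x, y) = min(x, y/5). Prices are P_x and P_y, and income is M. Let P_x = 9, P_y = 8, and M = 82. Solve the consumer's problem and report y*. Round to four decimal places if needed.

Leontief preferences: the optimum is at the kink where x/1 = y/5, i.e. y = 5·x.
Budget: P_x·x + P_y·5·x = M, so (P_x + 5·P_y)·x = M.
Demand: x*(P_x,P_y,M) = M/(P_x + 5·P_y), y* = 5·M/(P_x + 5·P_y).
Here 9 + 5·8 = 49, giving y* = 8.3673.

y* = 8.3673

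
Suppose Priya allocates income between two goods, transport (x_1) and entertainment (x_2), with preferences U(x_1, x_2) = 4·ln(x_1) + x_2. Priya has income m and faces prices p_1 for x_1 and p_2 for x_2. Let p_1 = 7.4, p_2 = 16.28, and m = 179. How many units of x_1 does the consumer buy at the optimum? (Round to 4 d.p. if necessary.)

Set MRS = p_1/p_2: (4/x_1)/1 = p_1/p_2.
So x_1*(p_1,p_2) = 4·p_2/p_1, independent of income; and x_2* = (m − 4·p_2)/p_2.
At the given prices: x_1* = 4·16.28/7.4 = 8.8.

x_1* = 8.8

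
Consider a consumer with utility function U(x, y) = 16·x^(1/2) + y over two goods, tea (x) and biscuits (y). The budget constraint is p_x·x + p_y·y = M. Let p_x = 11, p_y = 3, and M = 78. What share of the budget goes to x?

Set MRS = p_x/p_y: 8·x^(−1/2) = p_x/p_y.
Solve: √x = 8·p_y/p_x, so x*(p_x,p_y) = (8·p_y/p_x)², and y* = (M − p_x·x*)/p_y.
Plugging in: x* = (8·3/11)² = 4.7603, y* = 8.5455.
Expenditure on x: 11·4.7603 = 52.3636; share = 0.6713.

share on x = 0.6713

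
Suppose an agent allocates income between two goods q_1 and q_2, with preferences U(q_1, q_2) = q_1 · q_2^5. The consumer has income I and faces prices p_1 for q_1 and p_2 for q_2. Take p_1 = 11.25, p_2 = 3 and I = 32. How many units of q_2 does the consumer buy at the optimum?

Tangency: MRS = (1/5)·q_2/q_1 = p_1/p_2.
Rearranging, p_2·q_2 = 5·p_1·q_1. Substituting into the budget gives p_1·q_1·(1 + 5) = I.
Demand: q_1*(p_1,p_2,I) = 1/6·I/p_1 and q_2* = 5/6·I/p_2.
At p_1=11.25, p_2=3, I=32: q_2* = 5/6·32/3 = 8.8889.

q_2* = 8.8889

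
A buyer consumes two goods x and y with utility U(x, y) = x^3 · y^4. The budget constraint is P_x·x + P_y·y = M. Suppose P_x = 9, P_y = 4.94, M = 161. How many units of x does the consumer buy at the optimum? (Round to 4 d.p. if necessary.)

Demand: x*(P_x,P_y,M) = 3/7·M/P_x and y* = 4/7·M/P_y.
At P_x=9, P_y=4.94, M=161: x* = 3/7·161/9 = 7.6667.

x* = 7.6667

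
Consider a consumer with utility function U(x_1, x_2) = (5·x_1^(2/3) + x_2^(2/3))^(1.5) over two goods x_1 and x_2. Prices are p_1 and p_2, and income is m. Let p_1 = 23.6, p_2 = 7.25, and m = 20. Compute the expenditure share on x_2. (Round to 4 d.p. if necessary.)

MRS = MU_x_1/MU_x_2 = 5·(x_2/x_1)^(1/3). Set equal to p_1/p_2.
Solve for the ratio: x_2/x_1 = [(1/5)·p_1/p_2]^(3).
With the ratio pinned down, the budget gives x_1* = m/(p_1 + p_2·(x_2/x_1)) and x_2* = (x_2/x_1)·x_1*.
Numerically x_2/x_1 = 0.275938, so x_1* = 20/(23.6 + 7.25·0.275938) = 0.7812 and x_2* = 0.275938·0.7812 = 0.2156.
Expenditure on x_2: 7.25·0.2156 = 1.5629; share = 0.0781.

share on x_2 = 0.0781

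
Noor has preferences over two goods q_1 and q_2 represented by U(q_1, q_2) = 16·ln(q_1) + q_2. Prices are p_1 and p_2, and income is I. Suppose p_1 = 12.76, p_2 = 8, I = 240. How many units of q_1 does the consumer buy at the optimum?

Set MRS = p_1/p_2: (16/q_1)/1 = p_1/p_2.
So q_1*(p_1,p_2) = 16·p_2/p_1, independent of income; and q_2* = (I − 16·p_2)/p_2.
At the given prices: q_1* = 16·8/12.76 = 10.0313.

q_1* = 10.0313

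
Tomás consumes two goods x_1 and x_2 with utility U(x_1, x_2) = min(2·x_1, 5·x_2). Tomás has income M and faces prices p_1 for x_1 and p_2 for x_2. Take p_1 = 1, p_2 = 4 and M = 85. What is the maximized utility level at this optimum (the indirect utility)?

With perfect complements, no substitution: consume in ratio x_1:x_2 = 5:2.
Budget: p_1·x_1 + p_2·(2/5)·x_1 = M, so (5·p_1 + 2·p_2)·x_1 = 5·M.
Demand: x_1*(p_1,p_2,M) = 5·M/(5·p_1 + 2·p_2), x_2* = 2·M/(5·p_1 + 2·p_2).
Here 5·1 + 2·4 = 13, giving x_1* = 32.6923 and x_2* = 13.0769.
Utility at the optimum: U(32.6923, 13.0769) = 65.3846.

V = 65.3846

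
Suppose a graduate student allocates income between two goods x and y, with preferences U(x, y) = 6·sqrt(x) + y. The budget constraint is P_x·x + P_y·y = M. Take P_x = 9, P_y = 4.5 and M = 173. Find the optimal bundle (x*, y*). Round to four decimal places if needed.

x* = 2.25, y* = 33.9444

MU_x = 3/√x, MU_y = 1. Tangency: 3/√x = P_x/P_y.
Solve: √x = 3·P_y/P_x, so x*(P_x,P_y) = (3·P_y/P_x)², and y* = (M − P_x·x*)/P_y.
Plugging in: x* = (3·4.5/9)² = 2.25, y* = 33.9444.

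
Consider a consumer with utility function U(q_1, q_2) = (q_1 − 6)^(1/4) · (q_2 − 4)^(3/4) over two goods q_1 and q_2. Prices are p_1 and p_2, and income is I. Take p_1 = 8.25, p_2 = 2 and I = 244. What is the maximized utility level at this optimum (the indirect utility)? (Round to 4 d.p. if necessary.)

V = 37.2884

MRS = (1/3)·(q_2−4)/(q_1−6). Tangency with p_1/p_2 gives q_2−4 = 3·(p_1/p_2)·(q_1−6).
After buying the subsistence bundle (6, 4), a share 0.25 of the remaining income goes to q_1: q_1* = 6 + 0.25·(I − 6p_1 − 4p_2)/p_1.
Discretionary income = 244 − 6·8.25 − 4·2 = 186.5; q_1* = 6 + 0.25·186.5/8.25 = 11.6515; q_2* = 4 + 0.75·186.5/2 = 73.9375.
Utility at the optimum: U(11.6515, 73.9375) = 37.2884.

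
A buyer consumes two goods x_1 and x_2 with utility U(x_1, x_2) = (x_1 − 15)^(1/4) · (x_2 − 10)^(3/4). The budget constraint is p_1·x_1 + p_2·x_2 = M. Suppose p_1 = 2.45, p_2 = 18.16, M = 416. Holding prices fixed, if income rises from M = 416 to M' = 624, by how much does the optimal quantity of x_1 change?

Δx_1* = 21.2245

This is Cobb-Douglas in (x_1−15, x_2−10): tangency gives 0.25·p_2·(x_2−10) = 0.75·p_1·(x_1−15).
After buying the subsistence bundle (15, 10), a share 0.25 of the remaining income goes to x_1: x_1* = 15 + 0.25·(M − 15p_1 − 10p_2)/p_1.
Discretionary income = 416 − 15·2.45 − 10·18.16 = 197.65; x_1* = 15 + 0.25·197.65/2.45 = 35.1684.
At M' = 624: x_1* = 56.3929. Change: 56.3929 − 35.1684 = 21.2245.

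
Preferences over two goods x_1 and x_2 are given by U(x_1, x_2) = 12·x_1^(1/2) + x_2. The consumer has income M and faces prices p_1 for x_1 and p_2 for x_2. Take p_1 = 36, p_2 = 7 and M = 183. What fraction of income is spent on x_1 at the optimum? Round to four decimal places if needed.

share on x_1 = 0.2678

Utility is quasi-linear in x_2; the FOC for x_1 is 6/√x_1 = p_1/p_2.
Solve: √x_1 = 6·p_2/p_1, so x_1*(p_1,p_2) = (6·p_2/p_1)², and x_2* = (M − p_1·x_1*)/p_2.
Plugging in: x_1* = (6·7/36)² = 1.3611, x_2* = 19.1429.
Expenditure on x_1: 36·1.3611 = 49; share = 0.2678.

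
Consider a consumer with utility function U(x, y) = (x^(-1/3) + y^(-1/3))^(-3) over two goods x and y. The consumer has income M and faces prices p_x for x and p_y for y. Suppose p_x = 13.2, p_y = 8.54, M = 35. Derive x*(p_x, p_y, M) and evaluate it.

MU_x ∝ x^(-4/3), MU_y ∝ y^(-4/3), so MRS = (y/x)^(4/3) = p_x/p_y.
Hence y/x = (p_x/p_y)^(1/(4/3)), i.e. raised to the 0.75 power.
With the ratio pinned down, the budget gives x* = M/(p_x + p_y·(y/x)) and y* = (y/x)·x*.
Numerically y/x = 1.386236, so x* = 35/(13.2 + 8.54·1.386236) = 1.3978.

x* = 1.3978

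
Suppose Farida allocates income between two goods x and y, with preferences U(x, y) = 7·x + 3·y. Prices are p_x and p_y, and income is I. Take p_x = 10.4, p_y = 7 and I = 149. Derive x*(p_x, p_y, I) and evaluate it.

x* = 14.3269

Linear utility — the consumer picks whichever good has higher MU/price: 7/10.4 = 0.6731 vs 3/7 = 0.4286.
x gives more utility per dollar, so spend all income on x: x* = I/p_x, y* = 0.
Numerically: x* = 14.3269, y* = 0.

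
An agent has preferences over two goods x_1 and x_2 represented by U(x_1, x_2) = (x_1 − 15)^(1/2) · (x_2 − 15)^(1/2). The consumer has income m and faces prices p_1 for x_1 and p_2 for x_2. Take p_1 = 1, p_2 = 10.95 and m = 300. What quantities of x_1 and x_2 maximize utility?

Let x_1' = x_1−15, x_2' = x_2−15. MRS = x_2'/x_1' = p_1/p_2.
Substituting into the budget: x_1* = 15 + 0.5·(m − 15·p_1 − 15·p_2)/p_1, and x_2* = 15 + 0.5·(…)/p_2.
Discretionary income = 300 − 15·1 − 15·10.95 = 120.75; x_1* = 15 + 0.5·120.75/1 = 75.375; x_2* = 15 + 0.5·120.75/10.95 = 20.5137.

x_1* = 75.375, x_2* = 20.5137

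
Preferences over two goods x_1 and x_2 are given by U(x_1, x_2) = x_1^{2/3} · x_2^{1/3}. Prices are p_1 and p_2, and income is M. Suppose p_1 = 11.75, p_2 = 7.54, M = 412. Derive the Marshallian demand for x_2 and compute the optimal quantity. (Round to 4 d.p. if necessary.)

x_2* = 18.214

Tangency: MRS = 2·x_2/x_1 = p_1/p_2.
So 2/3·p_2·x_2 = 1/3·p_1·x_1; combined with the budget, a share 2/3 of income goes to x_1.
Demand: x_1*(p_1,p_2,M) = 2/3·M/p_1 and x_2* = 1/3·M/p_2.
At p_1=11.75, p_2=7.54, M=412: x_2* = 1/3·412/7.54 = 18.214.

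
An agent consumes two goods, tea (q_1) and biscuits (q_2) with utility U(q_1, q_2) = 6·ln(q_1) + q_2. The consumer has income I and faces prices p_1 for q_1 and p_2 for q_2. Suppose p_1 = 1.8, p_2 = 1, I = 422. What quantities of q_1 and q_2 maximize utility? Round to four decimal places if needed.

Set MRS = p_1/p_2: (6/q_1)/1 = p_1/p_2.
So q_1*(p_1,p_2) = 6·p_2/p_1, independent of income; and q_2* = (I − 6·p_2)/p_2.
At the given prices: q_1* = 6·1/1.8 = 3.3333, and q_2* = 416.

q_1* = 3.3333, q_2* = 416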